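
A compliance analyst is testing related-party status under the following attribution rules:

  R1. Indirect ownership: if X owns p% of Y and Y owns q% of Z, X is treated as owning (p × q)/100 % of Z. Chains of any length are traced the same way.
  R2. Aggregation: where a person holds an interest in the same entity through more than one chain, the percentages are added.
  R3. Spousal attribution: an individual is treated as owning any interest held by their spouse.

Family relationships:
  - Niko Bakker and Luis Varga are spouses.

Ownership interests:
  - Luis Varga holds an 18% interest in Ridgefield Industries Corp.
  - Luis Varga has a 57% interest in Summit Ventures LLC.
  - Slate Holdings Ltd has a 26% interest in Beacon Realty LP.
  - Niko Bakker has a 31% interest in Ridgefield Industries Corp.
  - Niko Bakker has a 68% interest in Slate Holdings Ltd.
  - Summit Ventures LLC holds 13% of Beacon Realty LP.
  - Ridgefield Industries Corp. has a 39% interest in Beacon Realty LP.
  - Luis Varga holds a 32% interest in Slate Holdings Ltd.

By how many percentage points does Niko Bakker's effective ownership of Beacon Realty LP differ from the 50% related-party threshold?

2.52

By spousal attribution (R3), Niko Bakker is treated as also owning Luis Varga's interest in Slate Holdings Ltd, giving 68% + 32% = 100%.
By spousal attribution (R3), Niko Bakker is treated as also owning Luis Varga's interest in Ridgefield Industries Corp, giving 31% + 18% = 49%.
By spousal attribution (R3), Niko Bakker is treated as owning Luis Varga's 57% interest in Summit Ventures LLC.
Chain via Slate Holdings Ltd (R1): 100% × 26% = 26% of Beacon Realty LP.
Chain via Ridgefield Industries Corp. (R1): 49% × 39% = 19.11% of Beacon Realty LP.
Chain via Summit Ventures LLC (R1): 57% × 13% = 7.41% of Beacon Realty LP.
Aggregating (R2): 26% + 19.11% + 7.41% = 52.52%.
52.52% exceeds the 50% threshold by 2.52 percentage points.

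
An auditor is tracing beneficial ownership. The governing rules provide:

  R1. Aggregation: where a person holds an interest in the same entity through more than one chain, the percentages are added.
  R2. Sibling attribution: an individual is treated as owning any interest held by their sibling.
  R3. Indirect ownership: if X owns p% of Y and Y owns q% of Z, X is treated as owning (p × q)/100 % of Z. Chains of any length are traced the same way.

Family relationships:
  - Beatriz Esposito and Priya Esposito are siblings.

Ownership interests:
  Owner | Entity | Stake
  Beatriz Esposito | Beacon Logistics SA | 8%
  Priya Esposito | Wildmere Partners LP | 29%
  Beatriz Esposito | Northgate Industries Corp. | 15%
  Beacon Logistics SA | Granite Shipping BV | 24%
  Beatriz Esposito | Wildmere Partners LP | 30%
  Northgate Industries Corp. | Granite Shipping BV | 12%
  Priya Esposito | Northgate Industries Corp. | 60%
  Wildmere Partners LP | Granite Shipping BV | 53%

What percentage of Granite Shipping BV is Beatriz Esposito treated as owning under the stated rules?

By sibling attribution (R2), Beatriz Esposito is treated as also owning Priya Esposito's interest in Wildmere Partners LP, giving 30% + 29% = 59%.
By sibling attribution (R2), Beatriz Esposito is treated as also owning Priya Esposito's interest in Northgate Industries Corp, giving 15% + 60% = 75%.
Chain via Wildmere Partners LP (R3): 59% × 53% = 31.27% of Granite Shipping BV.
Chain via Beacon Logistics SA (R3): 8% × 24% = 1.92% of Granite Shipping BV.
Chain via Northgate Industries Corp. (R3): 75% × 12% = 9% of Granite Shipping BV.
Aggregating (R1): 31.27% + 1.92% + 9% = 42.19%.

42.19%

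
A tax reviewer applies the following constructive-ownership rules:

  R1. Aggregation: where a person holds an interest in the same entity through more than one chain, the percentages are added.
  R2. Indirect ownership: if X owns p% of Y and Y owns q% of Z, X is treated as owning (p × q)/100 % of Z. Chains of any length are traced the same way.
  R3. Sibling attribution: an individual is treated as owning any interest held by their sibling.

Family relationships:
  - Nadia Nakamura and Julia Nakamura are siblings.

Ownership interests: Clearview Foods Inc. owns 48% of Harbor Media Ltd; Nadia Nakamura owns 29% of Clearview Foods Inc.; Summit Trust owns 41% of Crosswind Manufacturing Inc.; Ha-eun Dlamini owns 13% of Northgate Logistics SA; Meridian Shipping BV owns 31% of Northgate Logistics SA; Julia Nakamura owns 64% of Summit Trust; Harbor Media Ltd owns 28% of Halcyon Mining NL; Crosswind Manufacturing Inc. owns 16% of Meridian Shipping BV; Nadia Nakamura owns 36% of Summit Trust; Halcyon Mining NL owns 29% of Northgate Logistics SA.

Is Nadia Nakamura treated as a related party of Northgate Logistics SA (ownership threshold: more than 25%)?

No

By sibling attribution (R3), Nadia Nakamura is treated as also owning Julia Nakamura's interest in Summit Trust, giving 36% + 64% = 100%.
Chain via Summit Trust → Crosswind Manufacturing Inc. → Meridian Shipping BV (R2): 100% × 41% × 16% × 31% = 2.0336% of Northgate Logistics SA.
Chain via Clearview Foods Inc. → Harbor Media Ltd → Halcyon Mining NL (R2): 29% × 48% × 28% × 29% = 1.130304% of Northgate Logistics SA.
Aggregating (R1): 2.0336% + 1.130304% = 3.163904%.
3.163904% does not exceed the 25% threshold, so Nadia is not a related party to Northgate Logistics SA.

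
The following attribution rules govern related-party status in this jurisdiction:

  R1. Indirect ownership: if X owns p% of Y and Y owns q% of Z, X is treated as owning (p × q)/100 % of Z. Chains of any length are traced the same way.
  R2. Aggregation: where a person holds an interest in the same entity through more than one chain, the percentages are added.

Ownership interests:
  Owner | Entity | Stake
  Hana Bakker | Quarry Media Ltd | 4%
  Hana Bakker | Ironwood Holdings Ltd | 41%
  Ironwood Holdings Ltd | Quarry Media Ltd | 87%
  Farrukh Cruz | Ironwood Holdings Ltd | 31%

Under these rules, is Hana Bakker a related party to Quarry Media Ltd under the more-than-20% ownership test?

Yes

Chain via Ironwood Holdings Ltd (R1): 41% × 87% = 35.67% of Quarry Media Ltd.
Direct interest in Quarry Media Ltd: 4%.
Aggregating (R2): 35.67% + 4% = 39.67%.
39.67% exceeds the 20% threshold, so Hana is a related party to Quarry Media Ltd.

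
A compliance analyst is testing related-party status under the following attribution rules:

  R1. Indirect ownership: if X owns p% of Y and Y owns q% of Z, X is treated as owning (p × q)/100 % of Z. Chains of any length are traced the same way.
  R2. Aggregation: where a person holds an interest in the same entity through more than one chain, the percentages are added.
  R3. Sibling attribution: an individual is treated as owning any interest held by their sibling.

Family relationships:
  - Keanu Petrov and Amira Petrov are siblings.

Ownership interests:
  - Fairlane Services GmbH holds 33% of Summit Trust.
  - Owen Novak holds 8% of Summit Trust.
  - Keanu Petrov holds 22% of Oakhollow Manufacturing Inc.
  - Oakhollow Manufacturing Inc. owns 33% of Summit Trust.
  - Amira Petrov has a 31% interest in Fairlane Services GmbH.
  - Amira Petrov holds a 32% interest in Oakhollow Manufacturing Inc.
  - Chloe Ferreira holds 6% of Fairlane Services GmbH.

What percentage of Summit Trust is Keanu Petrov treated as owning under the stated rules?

28.05%

By sibling attribution (R3), Keanu Petrov is treated as also owning Amira Petrov's interest in Oakhollow Manufacturing Inc, giving 22% + 32% = 54%.
By sibling attribution (R3), Keanu Petrov is treated as owning Amira Petrov's 31% interest in Fairlane Services GmbH.
Chain via Oakhollow Manufacturing Inc. (R1): 54% × 33% = 17.82% of Summit Trust.
Chain via Fairlane Services GmbH (R1): 31% × 33% = 10.23% of Summit Trust.
Aggregating (R2): 17.82% + 10.23% = 28.05%.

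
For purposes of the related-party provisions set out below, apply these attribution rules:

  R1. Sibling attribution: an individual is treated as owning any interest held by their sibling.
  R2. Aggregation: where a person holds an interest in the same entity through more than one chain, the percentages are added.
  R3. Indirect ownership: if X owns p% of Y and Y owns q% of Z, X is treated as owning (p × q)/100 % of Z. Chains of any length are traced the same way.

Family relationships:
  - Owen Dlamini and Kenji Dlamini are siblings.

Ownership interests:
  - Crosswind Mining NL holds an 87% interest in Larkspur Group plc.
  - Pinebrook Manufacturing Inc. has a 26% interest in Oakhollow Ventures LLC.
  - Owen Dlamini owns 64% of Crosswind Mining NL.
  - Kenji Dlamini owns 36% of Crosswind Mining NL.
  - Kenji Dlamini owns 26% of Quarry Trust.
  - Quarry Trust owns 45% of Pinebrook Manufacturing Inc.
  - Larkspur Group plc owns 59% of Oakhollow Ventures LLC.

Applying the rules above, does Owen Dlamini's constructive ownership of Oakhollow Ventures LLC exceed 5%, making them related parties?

By sibling attribution (R1), Owen Dlamini is treated as also owning Kenji Dlamini's interest in Crosswind Mining NL, giving 64% + 36% = 100%.
By sibling attribution (R1), Owen Dlamini is treated as owning Kenji Dlamini's 26% interest in Quarry Trust.
Chain via Crosswind Mining NL → Larkspur Group plc (R3): 100% × 87% × 59% = 51.33% of Oakhollow Ventures LLC.
Chain via Quarry Trust → Pinebrook Manufacturing Inc. (R3): 26% × 45% × 26% = 3.042% of Oakhollow Ventures LLC.
Aggregating (R2): 51.33% + 3.042% = 54.372%.
54.372% exceeds the 5% threshold, so Owen is a related party to Oakhollow Ventures LLC.

Yes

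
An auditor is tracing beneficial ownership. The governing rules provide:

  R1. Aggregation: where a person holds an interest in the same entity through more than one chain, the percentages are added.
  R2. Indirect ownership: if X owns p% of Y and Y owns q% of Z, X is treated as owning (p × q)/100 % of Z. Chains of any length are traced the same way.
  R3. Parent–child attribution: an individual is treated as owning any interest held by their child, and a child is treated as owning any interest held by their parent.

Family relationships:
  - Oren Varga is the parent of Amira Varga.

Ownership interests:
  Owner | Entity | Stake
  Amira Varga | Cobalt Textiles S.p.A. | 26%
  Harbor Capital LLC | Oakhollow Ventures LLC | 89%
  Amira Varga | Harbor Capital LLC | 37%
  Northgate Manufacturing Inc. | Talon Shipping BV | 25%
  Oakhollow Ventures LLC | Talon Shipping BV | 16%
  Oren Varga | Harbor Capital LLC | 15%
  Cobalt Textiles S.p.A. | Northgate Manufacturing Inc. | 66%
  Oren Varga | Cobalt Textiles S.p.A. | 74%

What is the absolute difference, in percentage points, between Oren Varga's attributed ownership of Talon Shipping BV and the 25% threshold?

1.0952

By parent–child attribution (R3), Oren Varga is treated as also owning Amira Varga's interest in Cobalt Textiles S.p.A, giving 74% + 26% = 100%.
By parent–child attribution (R3), Oren Varga is treated as also owning Amira Varga's interest in Harbor Capital LLC, giving 15% + 37% = 52%.
Chain via Cobalt Textiles S.p.A. → Northgate Manufacturing Inc. (R2): 100% × 66% × 25% = 16.5% of Talon Shipping BV.
Chain via Harbor Capital LLC → Oakhollow Ventures LLC (R2): 52% × 89% × 16% = 7.4048% of Talon Shipping BV.
Aggregating (R1): 16.5% + 7.4048% = 23.9048%.
23.9048% falls short of the 25% threshold by 1.0952 percentage points.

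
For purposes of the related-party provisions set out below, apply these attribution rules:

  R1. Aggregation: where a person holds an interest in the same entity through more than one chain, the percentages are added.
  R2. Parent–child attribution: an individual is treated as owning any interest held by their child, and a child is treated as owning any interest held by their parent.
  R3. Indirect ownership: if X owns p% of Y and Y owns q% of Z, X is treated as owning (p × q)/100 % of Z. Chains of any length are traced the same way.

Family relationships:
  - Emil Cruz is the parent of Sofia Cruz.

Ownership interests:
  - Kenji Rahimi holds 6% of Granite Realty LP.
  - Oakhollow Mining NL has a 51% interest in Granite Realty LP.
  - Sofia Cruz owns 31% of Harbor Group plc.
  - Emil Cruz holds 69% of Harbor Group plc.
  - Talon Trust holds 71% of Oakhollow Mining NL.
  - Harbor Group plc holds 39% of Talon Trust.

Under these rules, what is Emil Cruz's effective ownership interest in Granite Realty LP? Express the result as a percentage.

By parent–child attribution (R2), Emil Cruz is treated as also owning Sofia Cruz's interest in Harbor Group plc, giving 69% + 31% = 100%.
Chain via Harbor Group plc → Talon Trust → Oakhollow Mining NL (R3): 100% × 39% × 71% × 51% = 14.1219% of Granite Realty LP.

14.1219%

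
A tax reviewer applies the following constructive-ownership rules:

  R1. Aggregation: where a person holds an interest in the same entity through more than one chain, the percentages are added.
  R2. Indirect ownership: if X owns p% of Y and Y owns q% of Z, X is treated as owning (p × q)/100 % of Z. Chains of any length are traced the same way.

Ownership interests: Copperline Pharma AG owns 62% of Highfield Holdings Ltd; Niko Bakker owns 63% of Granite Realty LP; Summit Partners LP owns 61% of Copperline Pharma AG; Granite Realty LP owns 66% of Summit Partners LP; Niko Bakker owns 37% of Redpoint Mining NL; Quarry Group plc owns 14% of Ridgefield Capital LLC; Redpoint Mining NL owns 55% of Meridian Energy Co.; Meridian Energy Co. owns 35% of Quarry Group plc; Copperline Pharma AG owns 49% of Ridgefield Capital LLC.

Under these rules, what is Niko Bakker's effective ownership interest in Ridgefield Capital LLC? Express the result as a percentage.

Chain via Granite Realty LP → Summit Partners LP → Copperline Pharma AG (R2): 63% × 66% × 61% × 49% = 12.428262% of Ridgefield Capital LLC.
Chain via Redpoint Mining NL → Meridian Energy Co. → Quarry Group plc (R2): 37% × 55% × 35% × 14% = 0.99715% of Ridgefield Capital LLC.
Aggregating (R1): 12.428262% + 0.99715% = 13.425412%.

13.425412%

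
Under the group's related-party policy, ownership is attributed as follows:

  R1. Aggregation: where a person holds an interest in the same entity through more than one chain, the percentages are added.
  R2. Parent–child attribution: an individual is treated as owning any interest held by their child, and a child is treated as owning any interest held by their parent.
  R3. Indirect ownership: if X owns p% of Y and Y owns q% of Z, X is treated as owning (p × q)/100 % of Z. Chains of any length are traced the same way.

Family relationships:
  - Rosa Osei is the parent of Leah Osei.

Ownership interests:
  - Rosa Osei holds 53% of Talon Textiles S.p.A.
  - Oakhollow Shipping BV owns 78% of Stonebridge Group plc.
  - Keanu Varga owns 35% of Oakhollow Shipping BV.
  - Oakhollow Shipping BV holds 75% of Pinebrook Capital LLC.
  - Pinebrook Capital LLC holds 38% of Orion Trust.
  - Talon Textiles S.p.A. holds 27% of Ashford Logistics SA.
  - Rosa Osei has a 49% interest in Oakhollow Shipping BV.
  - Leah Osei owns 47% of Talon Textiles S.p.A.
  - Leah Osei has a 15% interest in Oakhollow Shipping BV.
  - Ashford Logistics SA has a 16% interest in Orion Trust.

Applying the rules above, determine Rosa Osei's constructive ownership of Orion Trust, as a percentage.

By parent–child attribution (R2), Rosa Osei is treated as also owning Leah Osei's interest in Talon Textiles S.p.A, giving 53% + 47% = 100%.
By parent–child attribution (R2), Rosa Osei is treated as also owning Leah Osei's interest in Oakhollow Shipping BV, giving 49% + 15% = 64%.
Chain via Talon Textiles S.p.A. → Ashford Logistics SA (R3): 100% × 27% × 16% = 4.32% of Orion Trust.
Chain via Oakhollow Shipping BV → Pinebrook Capital LLC (R3): 64% × 75% × 38% = 18.24% of Orion Trust.
Aggregating (R1): 4.32% + 18.24% = 22.56%.

22.56%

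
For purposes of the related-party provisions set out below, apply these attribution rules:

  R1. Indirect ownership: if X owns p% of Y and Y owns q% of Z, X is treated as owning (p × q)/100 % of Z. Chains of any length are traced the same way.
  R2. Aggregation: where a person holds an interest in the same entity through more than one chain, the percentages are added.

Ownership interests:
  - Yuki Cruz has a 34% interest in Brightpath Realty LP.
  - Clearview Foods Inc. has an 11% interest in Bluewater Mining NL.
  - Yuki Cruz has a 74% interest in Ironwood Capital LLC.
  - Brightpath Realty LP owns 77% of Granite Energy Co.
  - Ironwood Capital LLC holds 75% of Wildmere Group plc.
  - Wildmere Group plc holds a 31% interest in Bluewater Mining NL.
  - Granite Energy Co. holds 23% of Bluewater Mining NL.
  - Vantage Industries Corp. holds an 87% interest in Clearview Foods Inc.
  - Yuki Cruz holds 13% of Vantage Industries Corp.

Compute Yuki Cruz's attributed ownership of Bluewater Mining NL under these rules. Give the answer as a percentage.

24.4705%

Chain via Brightpath Realty LP → Granite Energy Co. (R1): 34% × 77% × 23% = 6.0214% of Bluewater Mining NL.
Chain via Vantage Industries Corp. → Clearview Foods Inc. (R1): 13% × 87% × 11% = 1.2441% of Bluewater Mining NL.
Chain via Ironwood Capital LLC → Wildmere Group plc (R1): 74% × 75% × 31% = 17.205% of Bluewater Mining NL.
Aggregating (R2): 6.0214% + 1.2441% + 17.205% = 24.4705%.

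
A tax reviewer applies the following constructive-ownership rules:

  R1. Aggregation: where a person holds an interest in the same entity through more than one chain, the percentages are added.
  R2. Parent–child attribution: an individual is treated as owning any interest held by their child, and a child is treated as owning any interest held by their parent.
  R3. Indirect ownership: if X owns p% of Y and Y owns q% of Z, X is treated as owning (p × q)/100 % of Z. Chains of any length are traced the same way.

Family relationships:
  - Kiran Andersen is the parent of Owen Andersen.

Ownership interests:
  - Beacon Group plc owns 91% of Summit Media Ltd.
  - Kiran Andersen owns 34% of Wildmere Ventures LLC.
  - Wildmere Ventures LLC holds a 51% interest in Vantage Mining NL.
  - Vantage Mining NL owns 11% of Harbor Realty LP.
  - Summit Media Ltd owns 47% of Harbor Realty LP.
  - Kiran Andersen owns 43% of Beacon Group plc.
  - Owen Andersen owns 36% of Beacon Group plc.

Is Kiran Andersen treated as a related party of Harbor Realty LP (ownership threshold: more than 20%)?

By parent–child attribution (R2), Kiran Andersen is treated as also owning Owen Andersen's interest in Beacon Group plc, giving 43% + 36% = 79%.
Chain via Beacon Group plc → Summit Media Ltd (R3): 79% × 91% × 47% = 33.7883% of Harbor Realty LP.
Chain via Wildmere Ventures LLC → Vantage Mining NL (R3): 34% × 51% × 11% = 1.9074% of Harbor Realty LP.
Aggregating (R1): 33.7883% + 1.9074% = 35.6957%.
35.6957% exceeds the 20% threshold, so Kiran is a related party to Harbor Realty LP.

Yes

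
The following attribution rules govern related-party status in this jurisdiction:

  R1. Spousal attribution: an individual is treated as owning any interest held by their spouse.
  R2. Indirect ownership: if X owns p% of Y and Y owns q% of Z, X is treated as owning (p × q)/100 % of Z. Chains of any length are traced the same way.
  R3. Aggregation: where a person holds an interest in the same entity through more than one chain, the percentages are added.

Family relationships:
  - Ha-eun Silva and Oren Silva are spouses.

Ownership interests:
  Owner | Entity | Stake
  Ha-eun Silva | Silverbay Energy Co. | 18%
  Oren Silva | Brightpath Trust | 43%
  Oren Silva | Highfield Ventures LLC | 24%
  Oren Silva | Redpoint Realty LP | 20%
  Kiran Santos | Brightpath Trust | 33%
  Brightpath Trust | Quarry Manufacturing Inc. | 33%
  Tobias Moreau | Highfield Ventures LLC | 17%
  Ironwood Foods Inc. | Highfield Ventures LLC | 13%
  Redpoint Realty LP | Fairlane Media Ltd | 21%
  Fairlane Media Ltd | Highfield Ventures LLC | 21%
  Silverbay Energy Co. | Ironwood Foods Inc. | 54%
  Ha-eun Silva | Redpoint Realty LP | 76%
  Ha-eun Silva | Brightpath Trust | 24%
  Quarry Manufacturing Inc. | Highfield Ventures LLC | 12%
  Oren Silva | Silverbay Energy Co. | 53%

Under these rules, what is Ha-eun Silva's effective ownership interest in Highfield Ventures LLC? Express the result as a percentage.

35.871%

By spousal attribution (R1), Ha-eun Silva is treated as also owning Oren Silva's interest in Redpoint Realty LP, giving 76% + 20% = 96%.
By spousal attribution (R1), Ha-eun Silva is treated as also owning Oren Silva's interest in Brightpath Trust, giving 24% + 43% = 67%.
By spousal attribution (R1), Ha-eun Silva is treated as also owning Oren Silva's interest in Silverbay Energy Co, giving 18% + 53% = 71%.
By spousal attribution (R1), Ha-eun Silva is treated as owning Oren Silva's 24% interest in Highfield Ventures LLC.
Chain via Redpoint Realty LP → Fairlane Media Ltd (R2): 96% × 21% × 21% = 4.2336% of Highfield Ventures LLC.
Chain via Brightpath Trust → Quarry Manufacturing Inc. (R2): 67% × 33% × 12% = 2.6532% of Highfield Ventures LLC.
Chain via Silverbay Energy Co. → Ironwood Foods Inc. (R2): 71% × 54% × 13% = 4.9842% of Highfield Ventures LLC.
Direct interest in Highfield Ventures LLC: 24%.
Aggregating (R3): 4.2336% + 2.6532% + 4.9842% + 24% = 35.871%.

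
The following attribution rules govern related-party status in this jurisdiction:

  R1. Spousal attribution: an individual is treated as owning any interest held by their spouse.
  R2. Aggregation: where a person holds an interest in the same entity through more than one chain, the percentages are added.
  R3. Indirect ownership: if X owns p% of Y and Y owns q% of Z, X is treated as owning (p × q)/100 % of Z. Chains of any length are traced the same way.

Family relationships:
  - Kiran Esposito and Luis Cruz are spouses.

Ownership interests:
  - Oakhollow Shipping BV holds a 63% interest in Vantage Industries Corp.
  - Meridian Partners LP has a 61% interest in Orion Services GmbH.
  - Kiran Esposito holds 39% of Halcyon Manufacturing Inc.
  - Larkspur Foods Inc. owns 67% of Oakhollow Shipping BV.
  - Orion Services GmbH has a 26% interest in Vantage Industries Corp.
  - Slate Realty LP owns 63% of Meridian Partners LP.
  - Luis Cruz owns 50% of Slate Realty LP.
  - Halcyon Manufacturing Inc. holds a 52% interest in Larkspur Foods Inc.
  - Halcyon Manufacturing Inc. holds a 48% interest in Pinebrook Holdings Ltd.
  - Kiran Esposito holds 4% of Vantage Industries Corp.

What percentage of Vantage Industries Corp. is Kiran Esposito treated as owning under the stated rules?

By spousal attribution (R1), Kiran Esposito is treated as owning Luis Cruz's 50% interest in Slate Realty LP.
Chain via Halcyon Manufacturing Inc. → Larkspur Foods Inc. → Oakhollow Shipping BV (R3): 39% × 52% × 67% × 63% = 8.560188% of Vantage Industries Corp.
Direct interest in Vantage Industries Corp: 4%.
Chain via Slate Realty LP → Meridian Partners LP → Orion Services GmbH (R3): 50% × 63% × 61% × 26% = 4.9959% of Vantage Industries Corp.
Aggregating (R2): 8.560188% + 4% + 4.9959% = 17.556088%.

17.556088%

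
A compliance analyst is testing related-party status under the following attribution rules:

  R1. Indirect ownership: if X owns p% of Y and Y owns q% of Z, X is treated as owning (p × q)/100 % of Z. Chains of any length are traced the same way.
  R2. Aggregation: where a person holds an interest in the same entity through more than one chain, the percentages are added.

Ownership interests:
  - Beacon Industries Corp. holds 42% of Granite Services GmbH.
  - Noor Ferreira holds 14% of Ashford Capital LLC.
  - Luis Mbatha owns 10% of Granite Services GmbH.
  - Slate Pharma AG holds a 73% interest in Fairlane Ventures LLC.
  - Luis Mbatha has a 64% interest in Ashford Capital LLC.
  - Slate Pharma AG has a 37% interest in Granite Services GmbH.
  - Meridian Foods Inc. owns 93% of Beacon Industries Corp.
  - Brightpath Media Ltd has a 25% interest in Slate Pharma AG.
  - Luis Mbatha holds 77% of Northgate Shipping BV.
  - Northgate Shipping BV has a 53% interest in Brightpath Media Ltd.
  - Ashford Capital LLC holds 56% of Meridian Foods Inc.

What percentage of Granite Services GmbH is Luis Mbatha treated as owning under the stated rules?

27.774029%

Chain via Northgate Shipping BV → Brightpath Media Ltd → Slate Pharma AG (R1): 77% × 53% × 25% × 37% = 3.774925% of Granite Services GmbH.
Chain via Ashford Capital LLC → Meridian Foods Inc. → Beacon Industries Corp. (R1): 64% × 56% × 93% × 42% = 13.999104% of Granite Services GmbH.
Direct interest in Granite Services GmbH: 10%.
Aggregating (R2): 3.774925% + 13.999104% + 10% = 27.774029%.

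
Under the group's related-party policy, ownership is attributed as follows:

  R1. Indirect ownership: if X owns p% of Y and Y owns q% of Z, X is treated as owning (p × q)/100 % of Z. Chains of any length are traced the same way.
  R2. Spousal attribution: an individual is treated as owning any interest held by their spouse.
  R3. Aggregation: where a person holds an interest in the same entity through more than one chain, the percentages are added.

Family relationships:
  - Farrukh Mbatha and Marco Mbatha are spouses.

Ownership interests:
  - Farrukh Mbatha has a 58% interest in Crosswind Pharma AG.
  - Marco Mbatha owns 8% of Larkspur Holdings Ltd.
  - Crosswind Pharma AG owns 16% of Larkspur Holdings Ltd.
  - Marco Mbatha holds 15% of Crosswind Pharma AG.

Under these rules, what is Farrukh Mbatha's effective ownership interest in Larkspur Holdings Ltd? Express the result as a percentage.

19.68%

By spousal attribution (R2), Farrukh Mbatha is treated as also owning Marco Mbatha's interest in Crosswind Pharma AG, giving 58% + 15% = 73%.
By spousal attribution (R2), Farrukh Mbatha is treated as owning Marco Mbatha's 8% interest in Larkspur Holdings Ltd.
Chain via Crosswind Pharma AG (R1): 73% × 16% = 11.68% of Larkspur Holdings Ltd.
Direct interest in Larkspur Holdings Ltd: 8%.
Aggregating (R3): 11.68% + 8% = 19.68%.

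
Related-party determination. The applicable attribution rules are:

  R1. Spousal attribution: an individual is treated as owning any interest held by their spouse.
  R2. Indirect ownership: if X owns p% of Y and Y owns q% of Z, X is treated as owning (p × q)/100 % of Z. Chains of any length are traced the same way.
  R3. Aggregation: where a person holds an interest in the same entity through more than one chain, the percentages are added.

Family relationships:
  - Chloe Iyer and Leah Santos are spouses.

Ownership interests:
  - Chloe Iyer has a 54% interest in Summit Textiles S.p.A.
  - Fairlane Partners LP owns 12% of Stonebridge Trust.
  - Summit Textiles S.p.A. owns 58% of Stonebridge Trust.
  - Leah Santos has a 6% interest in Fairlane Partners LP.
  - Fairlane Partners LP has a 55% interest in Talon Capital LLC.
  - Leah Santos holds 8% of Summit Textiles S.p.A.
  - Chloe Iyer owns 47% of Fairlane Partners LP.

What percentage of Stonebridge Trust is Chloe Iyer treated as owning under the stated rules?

42.32%

By spousal attribution (R1), Chloe Iyer is treated as also owning Leah Santos's interest in Summit Textiles S.p.A, giving 54% + 8% = 62%.
By spousal attribution (R1), Chloe Iyer is treated as also owning Leah Santos's interest in Fairlane Partners LP, giving 47% + 6% = 53%.
Chain via Summit Textiles S.p.A. (R2): 62% × 58% = 35.96% of Stonebridge Trust.
Chain via Fairlane Partners LP (R2): 53% × 12% = 6.36% of Stonebridge Trust.
Aggregating (R3): 35.96% + 6.36% = 42.32%.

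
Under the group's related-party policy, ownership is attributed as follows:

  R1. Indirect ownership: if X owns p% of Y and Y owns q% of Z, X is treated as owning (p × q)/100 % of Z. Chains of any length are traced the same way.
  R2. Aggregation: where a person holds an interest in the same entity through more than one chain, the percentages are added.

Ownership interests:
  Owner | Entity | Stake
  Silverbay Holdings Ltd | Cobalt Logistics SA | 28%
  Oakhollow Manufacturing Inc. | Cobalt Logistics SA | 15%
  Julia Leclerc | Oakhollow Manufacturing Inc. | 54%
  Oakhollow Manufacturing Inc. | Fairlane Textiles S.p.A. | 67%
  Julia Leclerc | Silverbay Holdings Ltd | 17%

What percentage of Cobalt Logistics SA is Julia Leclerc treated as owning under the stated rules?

Chain via Oakhollow Manufacturing Inc. (R1): 54% × 15% = 8.1% of Cobalt Logistics SA.
Chain via Silverbay Holdings Ltd (R1): 17% × 28% = 4.76% of Cobalt Logistics SA.
Aggregating (R2): 8.1% + 4.76% = 12.86%.

12.86%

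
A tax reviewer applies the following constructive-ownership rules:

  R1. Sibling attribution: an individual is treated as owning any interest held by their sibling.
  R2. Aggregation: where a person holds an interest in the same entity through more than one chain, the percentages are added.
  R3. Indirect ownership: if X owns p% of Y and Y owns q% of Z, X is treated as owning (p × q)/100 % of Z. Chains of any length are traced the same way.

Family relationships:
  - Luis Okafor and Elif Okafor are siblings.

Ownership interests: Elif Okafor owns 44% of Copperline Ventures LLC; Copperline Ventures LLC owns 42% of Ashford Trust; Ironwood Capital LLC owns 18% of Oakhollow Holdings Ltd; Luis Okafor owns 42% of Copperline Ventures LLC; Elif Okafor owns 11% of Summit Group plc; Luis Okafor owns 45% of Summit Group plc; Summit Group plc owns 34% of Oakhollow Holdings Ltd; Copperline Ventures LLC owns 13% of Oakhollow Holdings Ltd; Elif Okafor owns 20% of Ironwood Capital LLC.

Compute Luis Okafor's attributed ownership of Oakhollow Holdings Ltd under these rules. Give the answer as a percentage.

33.82%

By sibling attribution (R1), Luis Okafor is treated as also owning Elif Okafor's interest in Copperline Ventures LLC, giving 42% + 44% = 86%.
By sibling attribution (R1), Luis Okafor is treated as also owning Elif Okafor's interest in Summit Group plc, giving 45% + 11% = 56%.
By sibling attribution (R1), Luis Okafor is treated as owning Elif Okafor's 20% interest in Ironwood Capital LLC.
Chain via Copperline Ventures LLC (R3): 86% × 13% = 11.18% of Oakhollow Holdings Ltd.
Chain via Summit Group plc (R3): 56% × 34% = 19.04% of Oakhollow Holdings Ltd.
Chain via Ironwood Capital LLC (R3): 20% × 18% = 3.6% of Oakhollow Holdings Ltd.
Aggregating (R2): 11.18% + 19.04% + 3.6% = 33.82%.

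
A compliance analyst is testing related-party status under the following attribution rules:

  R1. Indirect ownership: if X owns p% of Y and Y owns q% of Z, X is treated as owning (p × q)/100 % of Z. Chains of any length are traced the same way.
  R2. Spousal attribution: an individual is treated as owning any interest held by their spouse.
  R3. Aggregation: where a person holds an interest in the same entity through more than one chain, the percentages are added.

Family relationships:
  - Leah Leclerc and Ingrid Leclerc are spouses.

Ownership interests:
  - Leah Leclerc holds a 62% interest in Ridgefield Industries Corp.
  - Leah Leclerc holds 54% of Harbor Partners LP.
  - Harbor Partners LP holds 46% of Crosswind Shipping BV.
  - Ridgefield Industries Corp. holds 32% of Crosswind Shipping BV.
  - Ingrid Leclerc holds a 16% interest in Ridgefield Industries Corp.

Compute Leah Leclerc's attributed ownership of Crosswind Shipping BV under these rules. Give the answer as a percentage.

49.8%

By spousal attribution (R2), Leah Leclerc is treated as also owning Ingrid Leclerc's interest in Ridgefield Industries Corp, giving 62% + 16% = 78%.
Chain via Ridgefield Industries Corp. (R1): 78% × 32% = 24.96% of Crosswind Shipping BV.
Chain via Harbor Partners LP (R1): 54% × 46% = 24.84% of Crosswind Shipping BV.
Aggregating (R3): 24.96% + 24.84% = 49.8%.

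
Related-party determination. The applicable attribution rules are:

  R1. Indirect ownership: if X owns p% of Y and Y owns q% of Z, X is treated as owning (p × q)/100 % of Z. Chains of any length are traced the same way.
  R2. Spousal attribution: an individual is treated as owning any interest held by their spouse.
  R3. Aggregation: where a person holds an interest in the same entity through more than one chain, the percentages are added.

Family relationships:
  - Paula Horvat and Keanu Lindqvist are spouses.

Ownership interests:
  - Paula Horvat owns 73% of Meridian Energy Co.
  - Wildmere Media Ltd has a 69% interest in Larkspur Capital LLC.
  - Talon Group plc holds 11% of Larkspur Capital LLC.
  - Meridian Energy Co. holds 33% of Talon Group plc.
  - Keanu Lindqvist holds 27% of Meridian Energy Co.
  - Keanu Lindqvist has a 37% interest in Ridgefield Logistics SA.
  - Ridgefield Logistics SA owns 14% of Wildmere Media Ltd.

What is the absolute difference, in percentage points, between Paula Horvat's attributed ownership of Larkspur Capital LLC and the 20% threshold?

By spousal attribution (R2), Paula Horvat is treated as also owning Keanu Lindqvist's interest in Meridian Energy Co, giving 73% + 27% = 100%.
By spousal attribution (R2), Paula Horvat is treated as owning Keanu Lindqvist's 37% interest in Ridgefield Logistics SA.
Chain via Meridian Energy Co. → Talon Group plc (R1): 100% × 33% × 11% = 3.63% of Larkspur Capital LLC.
Chain via Ridgefield Logistics SA → Wildmere Media Ltd (R1): 37% × 14% × 69% = 3.5742% of Larkspur Capital LLC.
Aggregating (R3): 3.63% + 3.5742% = 7.2042%.
7.2042% falls short of the 20% threshold by 12.7958 percentage points.

12.7958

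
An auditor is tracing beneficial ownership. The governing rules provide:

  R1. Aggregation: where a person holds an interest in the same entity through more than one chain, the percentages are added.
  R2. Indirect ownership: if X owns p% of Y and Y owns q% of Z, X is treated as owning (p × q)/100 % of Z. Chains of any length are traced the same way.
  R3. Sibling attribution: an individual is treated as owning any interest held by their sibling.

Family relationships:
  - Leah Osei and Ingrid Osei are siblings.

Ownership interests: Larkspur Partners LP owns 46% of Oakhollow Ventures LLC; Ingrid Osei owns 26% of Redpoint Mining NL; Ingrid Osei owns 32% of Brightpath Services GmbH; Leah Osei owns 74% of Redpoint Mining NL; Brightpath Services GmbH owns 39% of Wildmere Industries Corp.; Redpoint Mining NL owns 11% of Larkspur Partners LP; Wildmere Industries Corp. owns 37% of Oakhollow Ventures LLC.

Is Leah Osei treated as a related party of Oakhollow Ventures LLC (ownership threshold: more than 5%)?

By sibling attribution (R3), Leah Osei is treated as also owning Ingrid Osei's interest in Redpoint Mining NL, giving 74% + 26% = 100%.
By sibling attribution (R3), Leah Osei is treated as owning Ingrid Osei's 32% interest in Brightpath Services GmbH.
Chain via Redpoint Mining NL → Larkspur Partners LP (R2): 100% × 11% × 46% = 5.06% of Oakhollow Ventures LLC.
Chain via Brightpath Services GmbH → Wildmere Industries Corp. (R2): 32% × 39% × 37% = 4.6176% of Oakhollow Ventures LLC.
Aggregating (R1): 5.06% + 4.6176% = 9.6776%.
9.6776% exceeds the 5% threshold, so Leah is a related party to Oakhollow Ventures LLC.

Yes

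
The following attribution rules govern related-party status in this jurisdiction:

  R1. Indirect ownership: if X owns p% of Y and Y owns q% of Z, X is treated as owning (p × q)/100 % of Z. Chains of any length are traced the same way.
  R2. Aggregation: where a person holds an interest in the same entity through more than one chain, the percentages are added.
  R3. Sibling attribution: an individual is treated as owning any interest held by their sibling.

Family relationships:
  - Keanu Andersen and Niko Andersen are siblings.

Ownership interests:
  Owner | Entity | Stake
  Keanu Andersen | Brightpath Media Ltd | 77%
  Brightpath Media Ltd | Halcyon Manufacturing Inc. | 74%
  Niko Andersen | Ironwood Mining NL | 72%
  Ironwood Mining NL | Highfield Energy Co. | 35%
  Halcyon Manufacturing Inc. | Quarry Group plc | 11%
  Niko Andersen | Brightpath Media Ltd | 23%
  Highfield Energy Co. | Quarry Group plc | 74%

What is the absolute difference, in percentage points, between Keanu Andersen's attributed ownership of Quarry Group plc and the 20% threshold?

By sibling attribution (R3), Keanu Andersen is treated as also owning Niko Andersen's interest in Brightpath Media Ltd, giving 77% + 23% = 100%.
By sibling attribution (R3), Keanu Andersen is treated as owning Niko Andersen's 72% interest in Ironwood Mining NL.
Chain via Brightpath Media Ltd → Halcyon Manufacturing Inc. (R1): 100% × 74% × 11% = 8.14% of Quarry Group plc.
Chain via Ironwood Mining NL → Highfield Energy Co. (R1): 72% × 35% × 74% = 18.648% of Quarry Group plc.
Aggregating (R2): 8.14% + 18.648% = 26.788%.
26.788% exceeds the 20% threshold by 6.788 percentage points.

6.788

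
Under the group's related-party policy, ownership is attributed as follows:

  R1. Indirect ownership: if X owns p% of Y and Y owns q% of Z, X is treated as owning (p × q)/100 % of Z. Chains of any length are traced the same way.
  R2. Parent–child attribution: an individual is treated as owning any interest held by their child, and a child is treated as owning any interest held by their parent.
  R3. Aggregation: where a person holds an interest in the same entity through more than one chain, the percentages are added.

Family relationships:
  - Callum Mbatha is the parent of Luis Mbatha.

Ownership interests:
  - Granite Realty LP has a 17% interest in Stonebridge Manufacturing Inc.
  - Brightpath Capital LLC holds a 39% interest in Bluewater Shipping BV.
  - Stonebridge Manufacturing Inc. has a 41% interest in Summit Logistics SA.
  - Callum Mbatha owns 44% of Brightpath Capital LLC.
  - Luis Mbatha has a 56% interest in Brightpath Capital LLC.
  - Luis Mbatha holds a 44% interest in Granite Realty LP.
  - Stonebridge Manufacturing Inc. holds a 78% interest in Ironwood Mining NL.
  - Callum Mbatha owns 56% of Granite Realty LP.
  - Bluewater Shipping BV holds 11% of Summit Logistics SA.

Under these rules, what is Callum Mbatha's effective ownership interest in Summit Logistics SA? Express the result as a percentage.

11.26%

By parent–child attribution (R2), Callum Mbatha is treated as also owning Luis Mbatha's interest in Granite Realty LP, giving 56% + 44% = 100%.
By parent–child attribution (R2), Callum Mbatha is treated as also owning Luis Mbatha's interest in Brightpath Capital LLC, giving 44% + 56% = 100%.
Chain via Granite Realty LP → Stonebridge Manufacturing Inc. (R1): 100% × 17% × 41% = 6.97% of Summit Logistics SA.
Chain via Brightpath Capital LLC → Bluewater Shipping BV (R1): 100% × 39% × 11% = 4.29% of Summit Logistics SA.
Aggregating (R3): 6.97% + 4.29% = 11.26%.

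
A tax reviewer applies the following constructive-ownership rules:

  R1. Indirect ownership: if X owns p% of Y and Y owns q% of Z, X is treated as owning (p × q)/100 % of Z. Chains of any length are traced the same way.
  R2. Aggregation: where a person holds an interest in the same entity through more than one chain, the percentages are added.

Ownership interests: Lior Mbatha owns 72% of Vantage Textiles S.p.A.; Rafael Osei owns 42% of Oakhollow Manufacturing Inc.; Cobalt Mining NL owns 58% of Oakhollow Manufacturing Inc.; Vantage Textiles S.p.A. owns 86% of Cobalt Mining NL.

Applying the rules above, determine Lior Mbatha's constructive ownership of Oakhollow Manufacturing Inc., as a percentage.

Chain via Vantage Textiles S.p.A. → Cobalt Mining NL (R1): 72% × 86% × 58% = 35.9136% of Oakhollow Manufacturing Inc.

35.9136%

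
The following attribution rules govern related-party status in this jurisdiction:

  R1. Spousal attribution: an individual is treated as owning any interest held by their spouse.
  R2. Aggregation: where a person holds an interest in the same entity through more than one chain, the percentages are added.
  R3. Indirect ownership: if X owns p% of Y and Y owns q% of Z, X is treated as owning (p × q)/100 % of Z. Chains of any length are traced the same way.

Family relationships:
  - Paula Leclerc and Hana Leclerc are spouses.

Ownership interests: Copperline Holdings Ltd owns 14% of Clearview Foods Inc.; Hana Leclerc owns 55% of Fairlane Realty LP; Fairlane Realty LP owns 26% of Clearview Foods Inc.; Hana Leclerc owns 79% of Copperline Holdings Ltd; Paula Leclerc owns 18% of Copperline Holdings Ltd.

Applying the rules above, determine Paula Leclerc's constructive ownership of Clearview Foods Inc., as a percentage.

27.88%

By spousal attribution (R1), Paula Leclerc is treated as also owning Hana Leclerc's interest in Copperline Holdings Ltd, giving 18% + 79% = 97%.
By spousal attribution (R1), Paula Leclerc is treated as owning Hana Leclerc's 55% interest in Fairlane Realty LP.
Chain via Copperline Holdings Ltd (R3): 97% × 14% = 13.58% of Clearview Foods Inc.
Chain via Fairlane Realty LP (R3): 55% × 26% = 14.3% of Clearview Foods Inc.
Aggregating (R2): 13.58% + 14.3% = 27.88%.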